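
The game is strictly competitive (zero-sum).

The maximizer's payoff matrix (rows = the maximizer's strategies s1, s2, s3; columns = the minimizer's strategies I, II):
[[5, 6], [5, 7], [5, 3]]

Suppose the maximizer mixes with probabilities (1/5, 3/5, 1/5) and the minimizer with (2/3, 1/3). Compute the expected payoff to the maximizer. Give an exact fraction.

16/3

Against (2/3, 1/3), each row's expected payoff is s1: 16/3; s2: 17/3; s3: 13/3.
Taking the (1/5, 3/5, 1/5)-weighted average: (1/5)·(16/3) + (3/5)·(17/3) + (1/5)·(13/3) = 16/3.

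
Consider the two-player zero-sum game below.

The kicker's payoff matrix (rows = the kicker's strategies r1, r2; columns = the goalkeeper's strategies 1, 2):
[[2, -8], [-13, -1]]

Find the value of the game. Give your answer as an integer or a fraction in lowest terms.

Row minima are -8 and -13, so the kicker's maximin is -8; column maxima are 2 and -1, so the goalkeeper's minimax is -1. These differ, so the equilibrium is in mixed strategies.
Let the kicker play r1 with probability p. The goalkeeper is indifferent when 2p − 13(1−p) = −8p − (1−p), giving p = 6/11.
Let the goalkeeper play 1 with probability q. The kicker is indifferent when 2q − 8(1−q) = −13q − (1−q), giving q = 7/22.
The value is 2·(7/22) + (-8)·(15/22) = -53/11.

-53/11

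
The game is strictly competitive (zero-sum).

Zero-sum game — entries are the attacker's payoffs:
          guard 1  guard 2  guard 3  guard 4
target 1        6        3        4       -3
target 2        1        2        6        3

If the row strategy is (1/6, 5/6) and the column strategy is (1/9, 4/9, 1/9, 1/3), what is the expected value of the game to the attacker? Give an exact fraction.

Against (1/9, 4/9, 1/9, 1/3), each row's expected payoff is target 1: 13/9; target 2: 8/3.
Taking the (1/6, 5/6)-weighted average: (1/6)·(13/9) + (5/6)·(8/3) = 133/54.

133/54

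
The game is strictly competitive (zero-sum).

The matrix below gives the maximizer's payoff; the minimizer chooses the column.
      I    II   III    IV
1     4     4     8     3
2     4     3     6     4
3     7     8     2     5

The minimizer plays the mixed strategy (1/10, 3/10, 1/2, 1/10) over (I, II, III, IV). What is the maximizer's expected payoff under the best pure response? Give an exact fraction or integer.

59/10

1: (4)·(1/10) + (4)·(3/10) + (8)·(1/2) + (3)·(1/10) = 59/10.
2: (4)·(1/10) + (3)·(3/10) + (6)·(1/2) + (4)·(1/10) = 47/10.
3: (7)·(1/10) + (8)·(3/10) + (2)·(1/2) + (5)·(1/10) = 23/5.
The best pure response is 1 with expected payoff 59/10.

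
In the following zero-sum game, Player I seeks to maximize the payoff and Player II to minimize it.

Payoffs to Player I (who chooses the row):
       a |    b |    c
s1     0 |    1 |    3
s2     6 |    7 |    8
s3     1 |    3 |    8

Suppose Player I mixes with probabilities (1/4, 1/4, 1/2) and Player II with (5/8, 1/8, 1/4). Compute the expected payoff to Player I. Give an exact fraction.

Against (5/8, 1/8, 1/4), each row's expected payoff is s1: 7/8; s2: 53/8; s3: 3.
Taking the (1/4, 1/4, 1/2)-weighted average: (1/4)·(7/8) + (1/4)·(53/8) + (1/2)·(3) = 27/8.

27/8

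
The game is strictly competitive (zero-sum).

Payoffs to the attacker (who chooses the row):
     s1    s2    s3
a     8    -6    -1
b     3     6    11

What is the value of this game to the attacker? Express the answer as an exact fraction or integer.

Column s3 is strictly dominated by s2 for the defender (it gives the attacker more in every row).
The remaining 2×2 game on (a, b) × (s1, s2) has no saddle point. Let the attacker play a with probability p; indifference gives 8p + 3(1−p) = −6p + 6(1−p), so p = 3/17.
Similarly the defender's optimal q on s1 is 12/17, and the value is 8·(12/17) + (-6)·(5/17) = 66/17.

66/17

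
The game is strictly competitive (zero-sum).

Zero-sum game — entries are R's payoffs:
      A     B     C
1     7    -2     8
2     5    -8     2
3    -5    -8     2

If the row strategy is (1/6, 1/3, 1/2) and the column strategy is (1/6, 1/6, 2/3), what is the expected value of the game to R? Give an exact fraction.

Against (1/6, 1/6, 2/3), each row's expected payoff is 1: 37/6; 2: 5/6; 3: -5/6.
Taking the (1/6, 1/3, 1/2)-weighted average: (1/6)·(37/6) + (1/3)·(5/6) + (1/2)·(-5/6) = 8/9.

8/9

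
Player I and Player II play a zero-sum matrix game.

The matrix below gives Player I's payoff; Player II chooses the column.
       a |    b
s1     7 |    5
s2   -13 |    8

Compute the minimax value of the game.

121/23

Row minima are 5 and -13, so Player I's maximin is 5; column maxima are 7 and 8, so Player II's minimax is 7. These differ, so the equilibrium is in mixed strategies.
Let Player I play s1 with probability p. Player II is indifferent when 7p − 13(1−p) = 5p + 8(1−p), giving p = 21/23.
Let Player II play a with probability q. Player I is indifferent when 7q + 5(1−q) = −13q + 8(1−q), giving q = 3/23.
The value is 7·(3/23) + (5)·(20/23) = 121/23.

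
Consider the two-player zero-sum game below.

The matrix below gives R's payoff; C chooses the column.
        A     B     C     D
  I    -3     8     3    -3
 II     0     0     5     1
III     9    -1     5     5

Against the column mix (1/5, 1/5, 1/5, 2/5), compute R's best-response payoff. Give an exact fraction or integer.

23/5

I: (-3)·(1/5) + (8)·(1/5) + (3)·(1/5) + (-3)·(2/5) = 2/5.
II: (0)·(1/5) + (0)·(1/5) + (5)·(1/5) + (1)·(2/5) = 7/5.
III: (9)·(1/5) + (-1)·(1/5) + (5)·(1/5) + (5)·(2/5) = 23/5.
The best pure response is III with expected payoff 23/5.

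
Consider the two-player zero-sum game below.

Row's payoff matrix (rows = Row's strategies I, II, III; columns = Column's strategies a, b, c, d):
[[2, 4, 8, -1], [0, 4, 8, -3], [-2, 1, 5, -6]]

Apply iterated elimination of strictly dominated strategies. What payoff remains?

-1

Column a is strictly dominated by d for Column (-1<2, -3<0, -6<-2); eliminate a.
Row III is strictly dominated by row I (4>1, 8>5, -1>-6); eliminate III.
Column b is strictly dominated by d for Column (-1<4, -3<4); eliminate b.
Column c is strictly dominated by d for Column (-1<8, -3<8); eliminate c.
Row II is strictly dominated by row I (-1>-3); eliminate II.
Only (I, d) remains, with payoff -1.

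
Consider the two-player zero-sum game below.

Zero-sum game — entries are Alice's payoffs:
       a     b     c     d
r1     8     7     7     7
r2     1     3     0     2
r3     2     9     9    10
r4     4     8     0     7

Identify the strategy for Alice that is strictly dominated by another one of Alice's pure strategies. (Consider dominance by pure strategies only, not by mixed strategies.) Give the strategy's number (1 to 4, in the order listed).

2

Compare r2 with r1: 8 > 1, 7 > 3, 7 > 0, 7 > 2.
So r1 strictly dominates r2 for Alice; r2 is strictly dominated.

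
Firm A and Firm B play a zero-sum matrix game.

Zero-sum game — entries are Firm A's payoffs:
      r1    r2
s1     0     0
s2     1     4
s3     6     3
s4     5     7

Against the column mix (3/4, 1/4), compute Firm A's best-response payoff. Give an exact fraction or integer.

s1: (0)·(3/4) + (0)·(1/4) = 0.
s2: (1)·(3/4) + (4)·(1/4) = 7/4.
s3: (6)·(3/4) + (3)·(1/4) = 21/4.
s4: (5)·(3/4) + (7)·(1/4) = 11/2.
The best pure response is s4 with expected payoff 11/2.

11/2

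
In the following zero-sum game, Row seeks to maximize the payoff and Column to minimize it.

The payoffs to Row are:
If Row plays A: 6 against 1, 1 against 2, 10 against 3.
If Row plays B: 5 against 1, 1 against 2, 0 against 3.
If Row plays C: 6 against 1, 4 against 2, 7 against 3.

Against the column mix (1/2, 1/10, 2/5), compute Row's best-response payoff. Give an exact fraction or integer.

A: (6)·(1/2) + (1)·(1/10) + (10)·(2/5) = 71/10.
B: (5)·(1/2) + (1)·(1/10) + (0)·(2/5) = 13/5.
C: (6)·(1/2) + (4)·(1/10) + (7)·(2/5) = 31/5.
The best pure response is A with expected payoff 71/10.

71/10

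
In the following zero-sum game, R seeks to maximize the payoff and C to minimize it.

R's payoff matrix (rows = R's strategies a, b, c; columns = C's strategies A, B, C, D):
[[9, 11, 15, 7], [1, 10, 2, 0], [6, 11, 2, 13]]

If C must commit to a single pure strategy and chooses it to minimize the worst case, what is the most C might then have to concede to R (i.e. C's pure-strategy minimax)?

9

The worst case (largest entry) in each column is A: 9, B: 11, C: 15, D: 13.
The best (smallest) of these is 9.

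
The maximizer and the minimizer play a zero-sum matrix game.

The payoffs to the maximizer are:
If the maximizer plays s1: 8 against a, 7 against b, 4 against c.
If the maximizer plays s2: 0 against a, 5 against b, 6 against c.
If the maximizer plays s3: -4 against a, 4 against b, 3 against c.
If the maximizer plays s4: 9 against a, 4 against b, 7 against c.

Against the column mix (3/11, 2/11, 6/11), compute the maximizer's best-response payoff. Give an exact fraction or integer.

7

s1: (8)·(3/11) + (7)·(2/11) + (4)·(6/11) = 62/11.
s2: (0)·(3/11) + (5)·(2/11) + (6)·(6/11) = 46/11.
s3: (-4)·(3/11) + (4)·(2/11) + (3)·(6/11) = 14/11.
s4: (9)·(3/11) + (4)·(2/11) + (7)·(6/11) = 7.
The best pure response is s4 with expected payoff 7.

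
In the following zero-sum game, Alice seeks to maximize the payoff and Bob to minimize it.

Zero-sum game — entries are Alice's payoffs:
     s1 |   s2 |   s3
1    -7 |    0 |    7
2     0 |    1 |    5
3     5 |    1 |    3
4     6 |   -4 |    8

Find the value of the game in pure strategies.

1

Row minima: -7, 0, 1, -4 → Alice's maximin is 1.
Column maxima: 6, 1, 8 → Bob's minimax is 1.
They coincide at (3, s2), so the value is 1.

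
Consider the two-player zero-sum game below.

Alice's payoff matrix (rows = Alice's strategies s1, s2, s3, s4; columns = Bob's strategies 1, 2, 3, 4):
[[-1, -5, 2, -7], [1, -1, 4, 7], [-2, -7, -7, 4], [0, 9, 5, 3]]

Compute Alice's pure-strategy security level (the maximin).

The worst-case payoff for each row is s1: -7, s2: -1, s3: -7, s4: 0.
The best of these is 0.

0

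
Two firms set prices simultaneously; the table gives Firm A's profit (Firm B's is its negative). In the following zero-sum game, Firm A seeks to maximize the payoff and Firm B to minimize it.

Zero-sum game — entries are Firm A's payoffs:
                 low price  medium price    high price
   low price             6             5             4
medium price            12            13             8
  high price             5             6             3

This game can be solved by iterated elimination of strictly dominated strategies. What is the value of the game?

8

Row low price is strictly dominated by row medium price (12>6, 13>5, 8>4); eliminate low price.
Column low price is strictly dominated by high price for Firm B (8<12, 3<5); eliminate low price.
Row high price is strictly dominated by row medium price (13>6, 8>3); eliminate high price.
Column medium price is strictly dominated by high price for Firm B (8<13); eliminate medium price.
Only (medium price, high price) remains, with payoff 8.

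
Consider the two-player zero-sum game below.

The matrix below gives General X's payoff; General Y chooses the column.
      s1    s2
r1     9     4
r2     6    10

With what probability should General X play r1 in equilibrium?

4/9

Row minima are 4 and 6, so General X's maximin is 6; column maxima are 9 and 10, so General Y's minimax is 9. These differ, so the equilibrium is in mixed strategies.
Let General X play r1 with probability p. General Y is indifferent when 9p + 6(1−p) = 4p + 10(1−p), giving p = 4/9.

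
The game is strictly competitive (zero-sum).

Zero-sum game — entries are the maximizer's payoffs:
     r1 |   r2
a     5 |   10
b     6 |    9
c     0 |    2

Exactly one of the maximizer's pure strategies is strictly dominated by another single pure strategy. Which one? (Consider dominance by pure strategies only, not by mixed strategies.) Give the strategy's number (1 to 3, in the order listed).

3

Compare c with a: 5 > 0, 10 > 2.
So a strictly dominates c for the maximizer; c is strictly dominated.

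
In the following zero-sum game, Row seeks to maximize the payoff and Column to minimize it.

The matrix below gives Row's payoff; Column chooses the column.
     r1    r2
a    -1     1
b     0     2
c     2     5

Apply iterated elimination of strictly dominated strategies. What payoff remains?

Row b is strictly dominated by row c (2>0, 5>2); eliminate b.
Column r2 is strictly dominated by r1 for Column (-1<1, 2<5); eliminate r2.
Row a is strictly dominated by row c (2>-1); eliminate a.
Only (c, r1) remains, with payoff 2.

2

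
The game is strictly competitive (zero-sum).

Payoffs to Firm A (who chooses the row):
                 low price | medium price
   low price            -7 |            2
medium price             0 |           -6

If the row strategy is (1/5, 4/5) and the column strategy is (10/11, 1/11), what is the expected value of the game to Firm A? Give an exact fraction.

Against (10/11, 1/11), each row's expected payoff is low price: -68/11; medium price: -6/11.
Taking the (1/5, 4/5)-weighted average: (1/5)·(-68/11) + (4/5)·(-6/11) = -92/55.

-92/55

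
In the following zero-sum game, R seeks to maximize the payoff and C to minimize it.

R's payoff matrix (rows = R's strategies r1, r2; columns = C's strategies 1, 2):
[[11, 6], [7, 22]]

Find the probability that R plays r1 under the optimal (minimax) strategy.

Row minima are 6 and 7, so R's maximin is 7; column maxima are 11 and 22, so C's minimax is 11. These differ, so the equilibrium is in mixed strategies.
Let R play r1 with probability p. C is indifferent when 11p + 7(1−p) = 6p + 22(1−p), giving p = 3/4.

3/4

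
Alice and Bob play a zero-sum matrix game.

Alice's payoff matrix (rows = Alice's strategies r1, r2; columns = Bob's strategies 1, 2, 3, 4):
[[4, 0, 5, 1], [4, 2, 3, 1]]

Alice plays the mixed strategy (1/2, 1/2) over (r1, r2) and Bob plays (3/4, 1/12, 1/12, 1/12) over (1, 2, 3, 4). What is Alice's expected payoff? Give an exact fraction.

Against (3/4, 1/12, 1/12, 1/12), each row's expected payoff is r1: 7/2; r2: 7/2.
Taking the (1/2, 1/2)-weighted average: (1/2)·(7/2) + (1/2)·(7/2) = 7/2.

7/2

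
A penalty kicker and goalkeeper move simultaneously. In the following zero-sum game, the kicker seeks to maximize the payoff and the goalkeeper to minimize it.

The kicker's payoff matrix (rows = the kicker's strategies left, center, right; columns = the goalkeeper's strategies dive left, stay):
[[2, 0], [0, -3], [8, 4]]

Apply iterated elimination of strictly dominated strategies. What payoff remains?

4

Row left is strictly dominated by row right (8>2, 4>0); eliminate left.
Column dive left is strictly dominated by stay for the goalkeeper (-3<0, 4<8); eliminate dive left.
Row center is strictly dominated by row right (4>-3); eliminate center.
Only (right, stay) remains, with payoff 4.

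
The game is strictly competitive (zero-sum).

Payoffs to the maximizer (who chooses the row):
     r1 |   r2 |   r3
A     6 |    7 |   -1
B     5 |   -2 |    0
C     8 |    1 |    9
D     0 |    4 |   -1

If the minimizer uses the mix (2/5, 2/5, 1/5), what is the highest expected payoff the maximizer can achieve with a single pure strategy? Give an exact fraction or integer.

27/5

A: (6)·(2/5) + (7)·(2/5) + (-1)·(1/5) = 5.
B: (5)·(2/5) + (-2)·(2/5) + (0)·(1/5) = 6/5.
C: (8)·(2/5) + (1)·(2/5) + (9)·(1/5) = 27/5.
D: (0)·(2/5) + (4)·(2/5) + (-1)·(1/5) = 7/5.
The best pure response is C with expected payoff 27/5.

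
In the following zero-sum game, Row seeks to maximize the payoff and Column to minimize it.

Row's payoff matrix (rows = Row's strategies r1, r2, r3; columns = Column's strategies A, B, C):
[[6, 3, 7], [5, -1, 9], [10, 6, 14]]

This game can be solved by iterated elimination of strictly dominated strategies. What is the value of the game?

Column C is strictly dominated by A for Column (6<7, 5<9, 10<14); eliminate C.
Column A is strictly dominated by B for Column (3<6, -1<5, 6<10); eliminate A.
Row r2 is strictly dominated by row r1 (3>-1); eliminate r2.
Row r1 is strictly dominated by row r3 (6>3); eliminate r1.
Only (r3, B) remains, with payoff 6.

6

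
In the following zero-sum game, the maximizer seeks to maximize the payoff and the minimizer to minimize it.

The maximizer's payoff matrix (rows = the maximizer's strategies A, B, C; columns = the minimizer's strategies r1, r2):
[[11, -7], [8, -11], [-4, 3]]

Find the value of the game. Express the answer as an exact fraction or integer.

Row B is strictly dominated by row A, so the maximizer never plays it.
The remaining 2×2 game on (A, C) × (r1, r2) has no saddle point. Let the maximizer play A with probability p; indifference gives 11p − 4(1−p) = −7p + 3(1−p), so p = 7/25.
Similarly the minimizer's optimal q on r1 is 2/5, and the value is 11·(2/5) + (-7)·(3/5) = 1/5.

1/5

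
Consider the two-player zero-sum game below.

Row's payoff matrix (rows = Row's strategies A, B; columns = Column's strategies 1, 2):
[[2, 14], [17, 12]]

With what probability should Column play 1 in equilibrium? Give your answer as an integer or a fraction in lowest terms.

2/17

Row minima are 2 and 12, so Row's maximin is 12; column maxima are 17 and 14, so Column's minimax is 14. These differ, so the equilibrium is in mixed strategies.
Let Column play 1 with probability q. Row is indifferent when 2q + 14(1−q) = 17q + 12(1−q), giving q = 2/17.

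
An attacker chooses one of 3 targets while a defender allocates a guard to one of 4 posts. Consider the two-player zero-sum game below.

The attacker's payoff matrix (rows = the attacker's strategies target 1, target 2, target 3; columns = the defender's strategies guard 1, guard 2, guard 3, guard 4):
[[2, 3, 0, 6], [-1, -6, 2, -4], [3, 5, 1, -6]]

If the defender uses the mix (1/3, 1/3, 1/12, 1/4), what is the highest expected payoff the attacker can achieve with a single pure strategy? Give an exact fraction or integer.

19/6

target 1: (2)·(1/3) + (3)·(1/3) + (0)·(1/12) + (6)·(1/4) = 19/6.
target 2: (-1)·(1/3) + (-6)·(1/3) + (2)·(1/12) + (-4)·(1/4) = -19/6.
target 3: (3)·(1/3) + (5)·(1/3) + (1)·(1/12) + (-6)·(1/4) = 5/4.
The best pure response is target 1 with expected payoff 19/6.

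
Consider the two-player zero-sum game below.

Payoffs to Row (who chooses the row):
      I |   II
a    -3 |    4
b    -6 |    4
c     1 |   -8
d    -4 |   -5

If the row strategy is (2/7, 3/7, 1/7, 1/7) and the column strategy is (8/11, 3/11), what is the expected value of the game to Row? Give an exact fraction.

-195/77

Against (8/11, 3/11), each row's expected payoff is a: -12/11; b: -36/11; c: -16/11; d: -47/11.
Taking the (2/7, 3/7, 1/7, 1/7)-weighted average: (2/7)·(-12/11) + (3/7)·(-36/11) + (1/7)·(-16/11) + (1/7)·(-47/11) = -195/77.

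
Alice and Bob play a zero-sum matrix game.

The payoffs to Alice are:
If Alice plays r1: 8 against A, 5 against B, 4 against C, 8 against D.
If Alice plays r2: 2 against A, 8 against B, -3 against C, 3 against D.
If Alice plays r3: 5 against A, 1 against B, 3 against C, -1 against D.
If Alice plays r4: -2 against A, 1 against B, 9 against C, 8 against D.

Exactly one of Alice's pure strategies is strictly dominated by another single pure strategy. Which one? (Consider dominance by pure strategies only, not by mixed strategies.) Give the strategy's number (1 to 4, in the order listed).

Compare r3 with r1: 8 > 5, 5 > 1, 4 > 3, 8 > -1.
So r1 strictly dominates r3 for Alice; r3 is strictly dominated.

3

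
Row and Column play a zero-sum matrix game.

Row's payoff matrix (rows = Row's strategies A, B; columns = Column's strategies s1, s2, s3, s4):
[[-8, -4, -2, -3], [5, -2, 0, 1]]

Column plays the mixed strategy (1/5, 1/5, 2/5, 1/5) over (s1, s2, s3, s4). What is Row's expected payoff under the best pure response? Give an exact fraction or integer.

4/5

A: (-8)·(1/5) + (-4)·(1/5) + (-2)·(2/5) + (-3)·(1/5) = -19/5.
B: (5)·(1/5) + (-2)·(1/5) + (0)·(2/5) + (1)·(1/5) = 4/5.
The best pure response is B with expected payoff 4/5.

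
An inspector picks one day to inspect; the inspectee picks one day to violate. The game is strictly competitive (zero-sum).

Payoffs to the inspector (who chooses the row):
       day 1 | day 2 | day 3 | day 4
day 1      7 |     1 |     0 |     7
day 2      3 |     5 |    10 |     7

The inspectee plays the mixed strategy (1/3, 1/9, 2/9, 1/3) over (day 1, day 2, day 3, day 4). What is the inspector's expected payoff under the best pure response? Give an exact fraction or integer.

day 1: (7)·(1/3) + (1)·(1/9) + (0)·(2/9) + (7)·(1/3) = 43/9.
day 2: (3)·(1/3) + (5)·(1/9) + (10)·(2/9) + (7)·(1/3) = 55/9.
The best pure response is day 2 with expected payoff 55/9.

55/9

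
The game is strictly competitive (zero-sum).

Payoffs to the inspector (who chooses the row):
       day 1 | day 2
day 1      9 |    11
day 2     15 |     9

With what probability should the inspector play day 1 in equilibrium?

3/4

Row minima are 9 and 9, so the inspector's maximin is 9; column maxima are 15 and 11, so the inspectee's minimax is 11. These differ, so the equilibrium is in mixed strategies.
Let the inspector play day 1 with probability p. The inspectee is indifferent when 9p + 15(1−p) = 11p + 9(1−p), giving p = 3/4.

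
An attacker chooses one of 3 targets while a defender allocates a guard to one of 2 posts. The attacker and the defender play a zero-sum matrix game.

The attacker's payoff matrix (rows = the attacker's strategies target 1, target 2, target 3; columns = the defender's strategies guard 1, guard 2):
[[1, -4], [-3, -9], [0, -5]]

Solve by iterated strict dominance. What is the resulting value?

-4

Row target 3 is strictly dominated by row target 1 (1>0, -4>-5); eliminate target 3.
Column guard 1 is strictly dominated by guard 2 for the defender (-4<1, -9<-3); eliminate guard 1.
Row target 2 is strictly dominated by row target 1 (-4>-9); eliminate target 2.
Only (target 1, guard 2) remains, with payoff -4.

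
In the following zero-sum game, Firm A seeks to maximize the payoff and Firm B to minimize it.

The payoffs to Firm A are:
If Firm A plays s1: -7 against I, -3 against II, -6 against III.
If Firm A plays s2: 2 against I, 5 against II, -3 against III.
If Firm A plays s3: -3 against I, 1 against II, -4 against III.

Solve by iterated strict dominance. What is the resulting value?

Column II is strictly dominated by I for Firm B (-7<-3, 2<5, -3<1); eliminate II.
Row s1 is strictly dominated by row s2 (2>-7, -3>-6); eliminate s1.
Column I is strictly dominated by III for Firm B (-3<2, -4<-3); eliminate I.
Row s3 is strictly dominated by row s2 (-3>-4); eliminate s3.
Only (s2, III) remains, with payoff -3.

-3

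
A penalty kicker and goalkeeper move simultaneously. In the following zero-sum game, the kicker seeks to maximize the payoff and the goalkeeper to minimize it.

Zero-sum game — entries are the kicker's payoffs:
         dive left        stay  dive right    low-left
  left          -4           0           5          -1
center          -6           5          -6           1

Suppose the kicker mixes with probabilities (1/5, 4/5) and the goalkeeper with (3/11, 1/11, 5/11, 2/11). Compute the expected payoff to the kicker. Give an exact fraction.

-153/55

Against (3/11, 1/11, 5/11, 2/11), each row's expected payoff is left: 1; center: -41/11.
Taking the (1/5, 4/5)-weighted average: (1/5)·(1) + (4/5)·(-41/11) = -153/55.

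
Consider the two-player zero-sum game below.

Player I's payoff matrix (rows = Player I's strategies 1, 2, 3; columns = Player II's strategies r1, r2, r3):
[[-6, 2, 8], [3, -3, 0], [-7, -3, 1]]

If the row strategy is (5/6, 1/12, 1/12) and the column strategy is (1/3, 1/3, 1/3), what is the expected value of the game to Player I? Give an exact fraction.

31/36

Against (1/3, 1/3, 1/3), each row's expected payoff is 1: 4/3; 2: 0; 3: -3.
Taking the (5/6, 1/12, 1/12)-weighted average: (5/6)·(4/3) + (1/12)·(0) + (1/12)·(-3) = 31/36.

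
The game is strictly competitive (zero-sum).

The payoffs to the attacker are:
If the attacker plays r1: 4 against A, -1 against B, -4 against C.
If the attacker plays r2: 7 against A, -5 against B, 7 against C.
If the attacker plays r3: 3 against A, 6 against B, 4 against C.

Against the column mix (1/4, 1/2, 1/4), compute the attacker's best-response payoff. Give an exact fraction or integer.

19/4

r1: (4)·(1/4) + (-1)·(1/2) + (-4)·(1/4) = -1/2.
r2: (7)·(1/4) + (-5)·(1/2) + (7)·(1/4) = 1.
r3: (3)·(1/4) + (6)·(1/2) + (4)·(1/4) = 19/4.
The best pure response is r3 with expected payoff 19/4.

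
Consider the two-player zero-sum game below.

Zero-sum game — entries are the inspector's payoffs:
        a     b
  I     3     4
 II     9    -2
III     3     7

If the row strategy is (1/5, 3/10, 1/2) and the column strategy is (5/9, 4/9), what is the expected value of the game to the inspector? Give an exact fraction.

194/45

Against (5/9, 4/9), each row's expected payoff is I: 31/9; II: 37/9; III: 43/9.
Taking the (1/5, 3/10, 1/2)-weighted average: (1/5)·(31/9) + (3/10)·(37/9) + (1/2)·(43/9) = 194/45.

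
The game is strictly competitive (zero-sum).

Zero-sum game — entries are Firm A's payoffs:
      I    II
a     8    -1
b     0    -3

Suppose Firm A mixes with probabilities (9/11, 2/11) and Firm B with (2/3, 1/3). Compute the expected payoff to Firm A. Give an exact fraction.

43/11

Against (2/3, 1/3), each row's expected payoff is a: 5; b: -1.
Taking the (9/11, 2/11)-weighted average: (9/11)·(5) + (2/11)·(-1) = 43/11.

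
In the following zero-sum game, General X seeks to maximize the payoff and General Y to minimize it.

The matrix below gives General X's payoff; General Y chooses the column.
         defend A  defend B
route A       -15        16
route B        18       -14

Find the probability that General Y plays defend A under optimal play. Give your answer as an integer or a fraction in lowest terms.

10/21

Row minima are -15 and -14, so General X's maximin is -14; column maxima are 18 and 16, so General Y's minimax is 16. These differ, so the equilibrium is in mixed strategies.
Let General Y play defend A with probability q. General X is indifferent when −15q + 16(1−q) = 18q − 14(1−q), giving q = 10/21.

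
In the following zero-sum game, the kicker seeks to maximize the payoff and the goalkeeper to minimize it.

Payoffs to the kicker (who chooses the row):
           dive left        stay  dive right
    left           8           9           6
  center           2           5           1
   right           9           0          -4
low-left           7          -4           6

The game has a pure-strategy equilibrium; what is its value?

Row minima: 6, 1, -4, -4 → the kicker's maximin is 6.
Column maxima: 9, 9, 6 → the goalkeeper's minimax is 6.
They coincide at (left, dive right), so the value is 6.

6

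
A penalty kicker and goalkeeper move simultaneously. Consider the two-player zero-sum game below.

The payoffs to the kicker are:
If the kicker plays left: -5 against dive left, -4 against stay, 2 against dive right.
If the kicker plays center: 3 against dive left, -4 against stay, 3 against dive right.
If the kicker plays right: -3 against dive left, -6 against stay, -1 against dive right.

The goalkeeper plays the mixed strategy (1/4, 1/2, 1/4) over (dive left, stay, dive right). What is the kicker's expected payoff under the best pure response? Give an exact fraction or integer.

left: (-5)·(1/4) + (-4)·(1/2) + (2)·(1/4) = -11/4.
center: (3)·(1/4) + (-4)·(1/2) + (3)·(1/4) = -1/2.
right: (-3)·(1/4) + (-6)·(1/2) + (-1)·(1/4) = -4.
The best pure response is center with expected payoff -1/2.

-1/2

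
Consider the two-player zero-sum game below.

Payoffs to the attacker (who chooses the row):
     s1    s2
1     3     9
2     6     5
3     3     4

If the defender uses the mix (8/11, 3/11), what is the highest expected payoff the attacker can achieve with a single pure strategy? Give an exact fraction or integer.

63/11

1: (3)·(8/11) + (9)·(3/11) = 51/11.
2: (6)·(8/11) + (5)·(3/11) = 63/11.
3: (3)·(8/11) + (4)·(3/11) = 36/11.
The best pure response is 2 with expected payoff 63/11.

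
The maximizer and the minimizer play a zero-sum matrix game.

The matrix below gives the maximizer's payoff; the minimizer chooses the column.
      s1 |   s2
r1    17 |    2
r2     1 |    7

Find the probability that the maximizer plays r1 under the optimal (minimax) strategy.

Row minima are 2 and 1, so the maximizer's maximin is 2; column maxima are 17 and 7, so the minimizer's minimax is 7. These differ, so the equilibrium is in mixed strategies.
Let the maximizer play r1 with probability p. The minimizer is indifferent when 17p + (1−p) = 2p + 7(1−p), giving p = 2/7.

2/7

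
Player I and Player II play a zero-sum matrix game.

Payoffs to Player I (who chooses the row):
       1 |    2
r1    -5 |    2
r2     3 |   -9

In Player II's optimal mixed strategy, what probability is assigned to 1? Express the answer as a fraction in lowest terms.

Row minima are -5 and -9, so Player I's maximin is -5; column maxima are 3 and 2, so Player II's minimax is 2. These differ, so the equilibrium is in mixed strategies.
Let Player II play 1 with probability q. Player I is indifferent when −5q + 2(1−q) = 3q − 9(1−q), giving q = 11/19.

11/19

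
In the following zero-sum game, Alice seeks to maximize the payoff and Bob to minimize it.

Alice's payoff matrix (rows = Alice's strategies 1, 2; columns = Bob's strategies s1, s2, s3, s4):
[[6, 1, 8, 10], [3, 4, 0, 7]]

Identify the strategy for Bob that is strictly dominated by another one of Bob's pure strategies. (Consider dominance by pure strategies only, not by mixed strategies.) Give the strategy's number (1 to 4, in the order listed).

Bob prefers columns that give Alice less. Compare s4 with s1: 6 < 10, 3 < 7.
So s1 strictly dominates s4 for Bob; s4 is strictly dominated.

4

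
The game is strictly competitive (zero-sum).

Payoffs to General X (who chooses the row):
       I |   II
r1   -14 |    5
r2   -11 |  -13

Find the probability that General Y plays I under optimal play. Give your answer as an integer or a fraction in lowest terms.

6/7

Row minima are -14 and -13, so General X's maximin is -13; column maxima are -11 and 5, so General Y's minimax is -11. These differ, so the equilibrium is in mixed strategies.
Let General Y play I with probability q. General X is indifferent when −14q + 5(1−q) = −11q − 13(1−q), giving q = 6/7.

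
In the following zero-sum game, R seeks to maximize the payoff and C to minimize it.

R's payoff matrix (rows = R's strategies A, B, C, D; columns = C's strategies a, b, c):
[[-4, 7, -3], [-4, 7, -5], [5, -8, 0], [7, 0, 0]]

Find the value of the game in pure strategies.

0

Row minima: -4, -5, -8, 0 → R's maximin is 0.
Column maxima: 7, 7, 0 → C's minimax is 0.
They coincide at (D, c), so the value is 0.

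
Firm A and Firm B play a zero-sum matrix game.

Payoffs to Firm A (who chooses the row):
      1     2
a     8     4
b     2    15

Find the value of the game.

112/17

Row minima are 4 and 2, so Firm A's maximin is 4; column maxima are 8 and 15, so Firm B's minimax is 8. These differ, so the equilibrium is in mixed strategies.
Let Firm A play a with probability p. Firm B is indifferent when 8p + 2(1−p) = 4p + 15(1−p), giving p = 13/17.
Let Firm B play 1 with probability q. Firm A is indifferent when 8q + 4(1−q) = 2q + 15(1−q), giving q = 11/17.
The value is 8·(11/17) + (4)·(6/17) = 112/17.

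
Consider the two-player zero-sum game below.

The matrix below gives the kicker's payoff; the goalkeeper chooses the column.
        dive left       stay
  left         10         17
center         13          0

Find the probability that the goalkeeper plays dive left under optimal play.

Row minima are 10 and 0, so the kicker's maximin is 10; column maxima are 13 and 17, so the goalkeeper's minimax is 13. These differ, so the equilibrium is in mixed strategies.
Let the goalkeeper play dive left with probability q. The kicker is indifferent when 10q + 17(1−q) = 13q, giving q = 17/20.

17/20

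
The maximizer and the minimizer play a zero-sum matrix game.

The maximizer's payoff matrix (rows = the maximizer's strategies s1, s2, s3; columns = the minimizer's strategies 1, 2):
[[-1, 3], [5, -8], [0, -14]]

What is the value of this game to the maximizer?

Row s3 is strictly dominated by row s2, so the maximizer never plays it.
The remaining 2×2 game on (s1, s2) × (1, 2) has no saddle point. Let the maximizer play s1 with probability p; indifference gives −p + 5(1−p) = 3p − 8(1−p), so p = 13/17.
Similarly the minimizer's optimal q on 1 is 11/17, and the value is -1·(11/17) + (3)·(6/17) = 7/17.

7/17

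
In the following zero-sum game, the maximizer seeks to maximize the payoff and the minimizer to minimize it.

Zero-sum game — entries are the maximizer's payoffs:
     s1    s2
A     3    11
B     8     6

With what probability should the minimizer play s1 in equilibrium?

1/2

Row minima are 3 and 6, so the maximizer's maximin is 6; column maxima are 8 and 11, so the minimizer's minimax is 8. These differ, so the equilibrium is in mixed strategies.
Let the minimizer play s1 with probability q. The maximizer is indifferent when 3q + 11(1−q) = 8q + 6(1−q), giving q = 1/2.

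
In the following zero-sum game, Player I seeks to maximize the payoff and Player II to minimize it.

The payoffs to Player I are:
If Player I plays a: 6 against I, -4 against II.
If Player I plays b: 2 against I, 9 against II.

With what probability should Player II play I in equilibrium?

Row minima are -4 and 2, so Player I's maximin is 2; column maxima are 6 and 9, so Player II's minimax is 6. These differ, so the equilibrium is in mixed strategies.
Let Player II play I with probability q. Player I is indifferent when 6q − 4(1−q) = 2q + 9(1−q), giving q = 13/17.

13/17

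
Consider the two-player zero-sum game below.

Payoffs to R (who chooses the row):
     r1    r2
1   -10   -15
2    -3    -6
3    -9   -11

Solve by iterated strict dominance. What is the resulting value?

Column r1 is strictly dominated by r2 for C (-15<-10, -6<-3, -11<-9); eliminate r1.
Row 3 is strictly dominated by row 2 (-6>-11); eliminate 3.
Row 1 is strictly dominated by row 2 (-6>-15); eliminate 1.
Only (2, r2) remains, with payoff -6.

-6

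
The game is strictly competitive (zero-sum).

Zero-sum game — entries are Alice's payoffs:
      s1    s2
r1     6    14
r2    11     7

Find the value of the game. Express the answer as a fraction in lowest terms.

28/3

Row minima are 6 and 7, so Alice's maximin is 7; column maxima are 11 and 14, so Bob's minimax is 11. These differ, so the equilibrium is in mixed strategies.
Let Alice play r1 with probability p. Bob is indifferent when 6p + 11(1−p) = 14p + 7(1−p), giving p = 1/3.
Let Bob play s1 with probability q. Alice is indifferent when 6q + 14(1−q) = 11q + 7(1−q), giving q = 7/12.
The value is 6·(7/12) + (14)·(5/12) = 28/3.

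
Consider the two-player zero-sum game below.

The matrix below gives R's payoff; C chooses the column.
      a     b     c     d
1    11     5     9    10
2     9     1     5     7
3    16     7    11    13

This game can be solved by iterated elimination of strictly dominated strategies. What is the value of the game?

7

Column d is strictly dominated by b for C (5<10, 1<7, 7<13); eliminate d.
Row 1 is strictly dominated by row 3 (16>11, 7>5, 11>9); eliminate 1.
Row 2 is strictly dominated by row 3 (16>9, 7>1, 11>5); eliminate 2.
Column c is strictly dominated by b for C (7<11); eliminate c.
Column a is strictly dominated by b for C (7<16); eliminate a.
Only (3, b) remains, with payoff 7.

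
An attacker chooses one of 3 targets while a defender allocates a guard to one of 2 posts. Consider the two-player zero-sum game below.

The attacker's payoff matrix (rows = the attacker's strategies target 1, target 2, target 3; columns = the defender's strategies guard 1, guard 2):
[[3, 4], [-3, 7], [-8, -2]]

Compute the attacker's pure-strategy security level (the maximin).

The worst-case payoff for each row is target 1: 3, target 2: -3, target 3: -8.
The best of these is 3.

3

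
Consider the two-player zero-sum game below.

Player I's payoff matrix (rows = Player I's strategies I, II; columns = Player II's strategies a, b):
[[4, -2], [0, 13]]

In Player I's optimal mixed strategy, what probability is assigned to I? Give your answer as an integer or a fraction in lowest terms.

Row minima are -2 and 0, so Player I's maximin is 0; column maxima are 4 and 13, so Player II's minimax is 4. These differ, so the equilibrium is in mixed strategies.
Let Player I play I with probability p. Player II is indifferent when 4p = −2p + 13(1−p), giving p = 13/19.

13/19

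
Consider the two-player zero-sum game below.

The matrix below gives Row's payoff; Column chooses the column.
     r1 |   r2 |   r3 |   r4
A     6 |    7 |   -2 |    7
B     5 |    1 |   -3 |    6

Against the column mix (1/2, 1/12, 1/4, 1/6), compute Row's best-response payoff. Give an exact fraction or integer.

A: (6)·(1/2) + (7)·(1/12) + (-2)·(1/4) + (7)·(1/6) = 17/4.
B: (5)·(1/2) + (1)·(1/12) + (-3)·(1/4) + (6)·(1/6) = 17/6.
The best pure response is A with expected payoff 17/4.

17/4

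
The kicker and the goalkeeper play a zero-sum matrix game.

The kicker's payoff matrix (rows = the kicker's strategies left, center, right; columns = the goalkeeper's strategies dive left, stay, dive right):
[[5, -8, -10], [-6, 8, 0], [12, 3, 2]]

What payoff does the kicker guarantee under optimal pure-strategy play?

2

Row minima: -10, -6, 2 → the kicker's maximin is 2.
Column maxima: 12, 8, 2 → the goalkeeper's minimax is 2.
They coincide at (right, dive right), so the value is 2.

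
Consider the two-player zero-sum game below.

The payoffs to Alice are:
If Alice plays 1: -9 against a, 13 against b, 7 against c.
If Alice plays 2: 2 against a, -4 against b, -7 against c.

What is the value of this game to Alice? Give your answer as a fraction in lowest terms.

-49/25

Column b is strictly dominated by c for Bob (it gives Alice more in every row).
The remaining 2×2 game on (1, 2) × (a, c) has no saddle point. Let Alice play 1 with probability p; indifference gives −9p + 2(1−p) = 7p − 7(1−p), so p = 9/25.
Similarly Bob's optimal q on a is 14/25, and the value is -9·(14/25) + (7)·(11/25) = -49/25.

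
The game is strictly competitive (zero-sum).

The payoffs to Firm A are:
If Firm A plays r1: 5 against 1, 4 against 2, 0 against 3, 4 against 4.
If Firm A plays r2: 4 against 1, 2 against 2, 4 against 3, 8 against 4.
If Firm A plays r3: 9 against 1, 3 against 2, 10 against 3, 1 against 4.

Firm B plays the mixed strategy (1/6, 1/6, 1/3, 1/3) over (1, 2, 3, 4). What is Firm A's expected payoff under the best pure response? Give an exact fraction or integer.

r1: (5)·(1/6) + (4)·(1/6) + (0)·(1/3) + (4)·(1/3) = 17/6.
r2: (4)·(1/6) + (2)·(1/6) + (4)·(1/3) + (8)·(1/3) = 5.
r3: (9)·(1/6) + (3)·(1/6) + (10)·(1/3) + (1)·(1/3) = 17/3.
The best pure response is r3 with expected payoff 17/3.

17/3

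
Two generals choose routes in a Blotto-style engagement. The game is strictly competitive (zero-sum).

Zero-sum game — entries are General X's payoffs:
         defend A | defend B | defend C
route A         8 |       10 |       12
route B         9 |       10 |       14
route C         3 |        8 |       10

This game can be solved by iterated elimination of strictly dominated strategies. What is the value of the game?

Row route C is strictly dominated by row route A (8>3, 10>8, 12>10); eliminate route C.
Column defend C is strictly dominated by defend A for General Y (8<12, 9<14); eliminate defend C.
Column defend B is strictly dominated by defend A for General Y (8<10, 9<10); eliminate defend B.
Row route A is strictly dominated by row route B (9>8); eliminate route A.
Only (route B, defend A) remains, with payoff 9.

9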